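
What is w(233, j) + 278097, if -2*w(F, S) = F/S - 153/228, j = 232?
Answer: 2451701683/8816 ≈ 2.7810e+5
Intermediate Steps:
w(F, S) = 51/152 - F/(2*S) (w(F, S) = -(F/S - 153/228)/2 = -(F/S - 153*1/228)/2 = -(F/S - 51/76)/2 = -(-51/76 + F/S)/2 = 51/152 - F/(2*S))
w(233, j) + 278097 = (51/152 - 1/2*233/232) + 278097 = (51/152 - 1/2*233*1/232) + 278097 = (51/152 - 233/464) + 278097 = -1469/8816 + 278097 = 2451701683/8816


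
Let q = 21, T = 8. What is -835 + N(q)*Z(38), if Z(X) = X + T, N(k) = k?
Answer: 131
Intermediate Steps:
Z(X) = 8 + X (Z(X) = X + 8 = 8 + X)
-835 + N(q)*Z(38) = -835 + 21*(8 + 38) = -835 + 21*46 = -835 + 966 = 131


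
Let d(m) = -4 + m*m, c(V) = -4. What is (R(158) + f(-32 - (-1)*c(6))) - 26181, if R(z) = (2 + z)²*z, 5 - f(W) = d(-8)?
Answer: 4018564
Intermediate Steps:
d(m) = -4 + m²
f(W) = -55 (f(W) = 5 - (-4 + (-8)²) = 5 - (-4 + 64) = 5 - 1*60 = 5 - 60 = -55)
R(z) = z*(2 + z)²
(R(158) + f(-32 - (-1)*c(6))) - 26181 = (158*(2 + 158)² - 55) - 26181 = (158*160² - 55) - 26181 = (158*25600 - 55) - 26181 = (4044800 - 55) - 26181 = 4044745 - 26181 = 4018564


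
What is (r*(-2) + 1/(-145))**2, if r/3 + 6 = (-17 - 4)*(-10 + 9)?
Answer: 170328601/21025 ≈ 8101.2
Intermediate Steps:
r = 45 (r = -18 + 3*((-17 - 4)*(-10 + 9)) = -18 + 3*(-21*(-1)) = -18 + 3*21 = -18 + 63 = 45)
(r*(-2) + 1/(-145))**2 = (45*(-2) + 1/(-145))**2 = (-90 - 1/145)**2 = (-13051/145)**2 = 170328601/21025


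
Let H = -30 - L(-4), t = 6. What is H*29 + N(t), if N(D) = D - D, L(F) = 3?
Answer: -957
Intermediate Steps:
N(D) = 0
H = -33 (H = -30 - 1*3 = -30 - 3 = -33)
H*29 + N(t) = -33*29 + 0 = -957 + 0 = -957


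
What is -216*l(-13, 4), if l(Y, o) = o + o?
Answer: -1728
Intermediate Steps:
l(Y, o) = 2*o
-216*l(-13, 4) = -432*4 = -216*8 = -1728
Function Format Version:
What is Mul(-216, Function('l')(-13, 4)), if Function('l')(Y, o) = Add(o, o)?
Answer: -1728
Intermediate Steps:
Function('l')(Y, o) = Mul(2, o)
Mul(-216, Function('l')(-13, 4)) = Mul(-216, Mul(2, 4)) = Mul(-216, 8) = -1728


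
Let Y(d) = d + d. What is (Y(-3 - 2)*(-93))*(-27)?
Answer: -25110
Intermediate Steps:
Y(d) = 2*d
(Y(-3 - 2)*(-93))*(-27) = ((2*(-3 - 2))*(-93))*(-27) = ((2*(-5))*(-93))*(-27) = -10*(-93)*(-27) = 930*(-27) = -25110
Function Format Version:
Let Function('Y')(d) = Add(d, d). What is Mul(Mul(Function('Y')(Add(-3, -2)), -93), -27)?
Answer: -25110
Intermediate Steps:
Function('Y')(d) = Mul(2, d)
Mul(Mul(Function('Y')(Add(-3, -2)), -93), -27) = Mul(Mul(Mul(2, Add(-3, -2)), -93), -27) = Mul(Mul(Mul(2, -5), -93), -27) = Mul(Mul(-10, -93), -27) = Mul(930, -27) = -25110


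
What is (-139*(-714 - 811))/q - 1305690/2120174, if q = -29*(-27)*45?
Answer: 40341789650/7470433089 ≈ 5.4002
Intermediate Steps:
q = 35235 (q = 783*45 = 35235)
(-139*(-714 - 811))/q - 1305690/2120174 = -139*(-714 - 811)/35235 - 1305690/2120174 = -139*(-1525)*(1/35235) - 1305690*1/2120174 = 211975*(1/35235) - 652845/1060087 = 42395/7047 - 652845/1060087 = 40341789650/7470433089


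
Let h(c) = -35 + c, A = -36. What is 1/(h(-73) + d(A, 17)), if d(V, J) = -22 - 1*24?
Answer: -1/154 ≈ -0.0064935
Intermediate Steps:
d(V, J) = -46 (d(V, J) = -22 - 24 = -46)
1/(h(-73) + d(A, 17)) = 1/((-35 - 73) - 46) = 1/(-108 - 46) = 1/(-154) = -1/154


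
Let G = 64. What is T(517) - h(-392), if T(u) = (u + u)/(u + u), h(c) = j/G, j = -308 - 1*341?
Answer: 713/64 ≈ 11.141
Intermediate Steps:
j = -649 (j = -308 - 341 = -649)
h(c) = -649/64
T(u) = 1 (T(u) = (2*u)/((2*u)) = (2*u)*(1/(2*u)) = 1)
T(517) - h(-392) = 1 - 1*(-649/64) = 1 + 649/64 = 713/64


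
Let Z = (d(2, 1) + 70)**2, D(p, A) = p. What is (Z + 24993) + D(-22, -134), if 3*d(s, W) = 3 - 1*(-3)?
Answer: 30155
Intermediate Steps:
d(s, W) = 2 (d(s, W) = (3 - 1*(-3))/3 = (3 + 3)/3 = (1/3)*6 = 2)
Z = 5184 (Z = (2 + 70)**2 = 72**2 = 5184)
(Z + 24993) + D(-22, -134) = (5184 + 24993) - 22 = 30177 - 22 = 30155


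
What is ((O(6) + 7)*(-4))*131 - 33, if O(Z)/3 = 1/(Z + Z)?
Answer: -3832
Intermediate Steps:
O(Z) = 3/(2*Z) (O(Z) = 3/(Z + Z) = 3/((2*Z)) = 3*(1/(2*Z)) = 3/(2*Z))
((O(6) + 7)*(-4))*131 - 33 = (((3/2)/6 + 7)*(-4))*131 - 33 = (((3/2)*(⅙) + 7)*(-4))*131 - 33 = ((¼ + 7)*(-4))*131 - 33 = ((29/4)*(-4))*131 - 33 = -29*131 - 33 = -3799 - 33 = -3832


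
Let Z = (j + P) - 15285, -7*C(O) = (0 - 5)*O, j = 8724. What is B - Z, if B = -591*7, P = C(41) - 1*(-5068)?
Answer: -18713/7 ≈ -2673.3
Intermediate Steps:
C(O) = 5*O/7 (C(O) = -(0 - 5)*O/7 = -(-5)*O/7 = 5*O/7)
P = 35681/7 (P = (5/7)*41 - 1*(-5068) = 205/7 + 5068 = 35681/7 ≈ 5097.3)
Z = -10246/7 (Z = (8724 + 35681/7) - 15285 = 96749/7 - 15285 = -10246/7 ≈ -1463.7)
B = -4137
B - Z = -4137 - 1*(-10246/7) = -4137 + 10246/7 = -18713/7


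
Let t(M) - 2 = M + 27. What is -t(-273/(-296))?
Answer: -8857/296 ≈ -29.922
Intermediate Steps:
t(M) = 29 + M (t(M) = 2 + (M + 27) = 2 + (27 + M) = 29 + M)
-t(-273/(-296)) = -(29 - 273/(-296)) = -(29 - 273*(-1/296)) = -(29 + 273/296) = -1*8857/296 = -8857/296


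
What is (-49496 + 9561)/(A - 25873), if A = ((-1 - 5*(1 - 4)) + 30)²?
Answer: 39935/23937 ≈ 1.6683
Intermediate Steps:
A = 1936 (A = ((-1 - 5*(-3)) + 30)² = ((-1 + 15) + 30)² = (14 + 30)² = 44² = 1936)
(-49496 + 9561)/(A - 25873) = (-49496 + 9561)/(1936 - 25873) = -39935/(-23937) = -39935*(-1/23937) = 39935/23937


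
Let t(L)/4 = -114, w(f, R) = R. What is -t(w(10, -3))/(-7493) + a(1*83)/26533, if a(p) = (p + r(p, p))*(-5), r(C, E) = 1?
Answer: -15246108/198811769 ≈ -0.076686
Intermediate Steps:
t(L) = -456 (t(L) = 4*(-114) = -456)
a(p) = -5 - 5*p (a(p) = (p + 1)*(-5) = (1 + p)*(-5) = -5 - 5*p)
-t(w(10, -3))/(-7493) + a(1*83)/26533 = -1*(-456)/(-7493) + (-5 - 5*83)/26533 = 456*(-1/7493) + (-5 - 5*83)*(1/26533) = -456/7493 + (-5 - 415)*(1/26533) = -456/7493 - 420*1/26533 = -456/7493 - 420/26533 = -15246108/198811769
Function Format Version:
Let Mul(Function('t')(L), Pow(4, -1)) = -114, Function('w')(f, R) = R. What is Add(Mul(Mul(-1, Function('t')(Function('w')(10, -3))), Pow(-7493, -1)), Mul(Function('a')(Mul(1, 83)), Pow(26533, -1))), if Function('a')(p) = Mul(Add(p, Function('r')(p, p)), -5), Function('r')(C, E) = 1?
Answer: Rational(-15246108, 198811769) ≈ -0.076686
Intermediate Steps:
Function('t')(L) = -456 (Function('t')(L) = Mul(4, -114) = -456)
Function('a')(p) = Add(-5, Mul(-5, p)) (Function('a')(p) = Mul(Add(p, 1), -5) = Mul(Add(1, p), -5) = Add(-5, Mul(-5, p)))
Add(Mul(Mul(-1, Function('t')(Function('w')(10, -3))), Pow(-7493, -1)), Mul(Function('a')(Mul(1, 83)), Pow(26533, -1))) = Add(Mul(Mul(-1, -456), Pow(-7493, -1)), Mul(Add(-5, Mul(-5, Mul(1, 83))), Pow(26533, -1))) = Add(Mul(456, Rational(-1, 7493)), Mul(Add(-5, Mul(-5, 83)), Rational(1, 26533))) = Add(Rational(-456, 7493), Mul(Add(-5, -415), Rational(1, 26533))) = Add(Rational(-456, 7493), Mul(-420, Rational(1, 26533))) = Add(Rational(-456, 7493), Rational(-420, 26533)) = Rational(-15246108, 198811769)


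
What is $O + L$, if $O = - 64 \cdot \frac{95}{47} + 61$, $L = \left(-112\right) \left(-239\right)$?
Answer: $\frac{1254883}{47} \approx 26700.0$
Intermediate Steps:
$L = 26768$
$O = - \frac{3213}{47}$ ($O = - 64 \cdot 95 \cdot \frac{1}{47} + 61 = \left(-64\right) \frac{95}{47} + 61 = - \frac{6080}{47} + 61 = - \frac{3213}{47} \approx -68.362$)
$O + L = - \frac{3213}{47} + 26768 = \frac{1254883}{47}$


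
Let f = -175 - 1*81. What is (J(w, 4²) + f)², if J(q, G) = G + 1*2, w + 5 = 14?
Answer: 56644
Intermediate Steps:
w = 9 (w = -5 + 14 = 9)
f = -256 (f = -175 - 81 = -256)
J(q, G) = 2 + G (J(q, G) = G + 2 = 2 + G)
(J(w, 4²) + f)² = ((2 + 4²) - 256)² = ((2 + 16) - 256)² = (18 - 256)² = (-238)² = 56644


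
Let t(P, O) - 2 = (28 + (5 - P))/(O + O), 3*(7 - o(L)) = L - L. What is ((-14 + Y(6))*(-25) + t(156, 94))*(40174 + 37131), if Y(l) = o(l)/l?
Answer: 14047014245/564 ≈ 2.4906e+7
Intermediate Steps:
o(L) = 7 (o(L) = 7 - (L - L)/3 = 7 - ⅓*0 = 7 + 0 = 7)
Y(l) = 7/l
t(P, O) = 2 + (33 - P)/(2*O) (t(P, O) = 2 + (28 + (5 - P))/(O + O) = 2 + (33 - P)/((2*O)) = 2 + (33 - P)*(1/(2*O)) = 2 + (33 - P)/(2*O))
((-14 + Y(6))*(-25) + t(156, 94))*(40174 + 37131) = ((-14 + 7/6)*(-25) + (½)*(33 - 1*156 + 4*94)/94)*(40174 + 37131) = ((-14 + 7*(⅙))*(-25) + (½)*(1/94)*(33 - 156 + 376))*77305 = ((-14 + 7/6)*(-25) + (½)*(1/94)*253)*77305 = (-77/6*(-25) + 253/188)*77305 = (1925/6 + 253/188)*77305 = (181709/564)*77305 = 14047014245/564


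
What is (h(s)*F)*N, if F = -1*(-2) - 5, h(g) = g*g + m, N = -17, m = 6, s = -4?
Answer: 1122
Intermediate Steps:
h(g) = 6 + g² (h(g) = g*g + 6 = g² + 6 = 6 + g²)
F = -3 (F = 2 - 5 = -3)
(h(s)*F)*N = ((6 + (-4)²)*(-3))*(-17) = ((6 + 16)*(-3))*(-17) = (22*(-3))*(-17) = -66*(-17) = 1122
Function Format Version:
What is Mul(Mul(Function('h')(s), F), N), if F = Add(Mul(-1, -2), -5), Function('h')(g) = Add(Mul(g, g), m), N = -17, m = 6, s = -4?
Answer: 1122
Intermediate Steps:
Function('h')(g) = Add(6, Pow(g, 2)) (Function('h')(g) = Add(Mul(g, g), 6) = Add(Pow(g, 2), 6) = Add(6, Pow(g, 2)))
F = -3 (F = Add(2, -5) = -3)
Mul(Mul(Function('h')(s), F), N) = Mul(Mul(Add(6, Pow(-4, 2)), -3), -17) = Mul(Mul(Add(6, 16), -3), -17) = Mul(Mul(22, -3), -17) = Mul(-66, -17) = 1122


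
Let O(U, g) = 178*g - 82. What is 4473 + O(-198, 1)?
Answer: 4569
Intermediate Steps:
O(U, g) = -82 + 178*g
4473 + O(-198, 1) = 4473 + (-82 + 178*1) = 4473 + (-82 + 178) = 4473 + 96 = 4569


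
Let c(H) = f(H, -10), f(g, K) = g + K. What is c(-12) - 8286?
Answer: -8308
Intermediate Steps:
f(g, K) = K + g
c(H) = -10 + H
c(-12) - 8286 = (-10 - 12) - 8286 = -22 - 8286 = -8308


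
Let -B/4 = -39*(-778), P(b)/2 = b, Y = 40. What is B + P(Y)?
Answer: -121288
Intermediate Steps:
P(b) = 2*b
B = -121368 (B = -(-156)*(-778) = -4*30342 = -121368)
B + P(Y) = -121368 + 2*40 = -121368 + 80 = -121288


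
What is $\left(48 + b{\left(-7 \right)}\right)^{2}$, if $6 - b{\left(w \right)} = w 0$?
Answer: $2916$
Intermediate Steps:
$b{\left(w \right)} = 6$ ($b{\left(w \right)} = 6 - w 0 = 6 - 0 = 6 + 0 = 6$)
$\left(48 + b{\left(-7 \right)}\right)^{2} = \left(48 + 6\right)^{2} = 54^{2} = 2916$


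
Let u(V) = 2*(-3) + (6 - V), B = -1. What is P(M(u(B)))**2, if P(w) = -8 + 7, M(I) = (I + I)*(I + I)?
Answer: 1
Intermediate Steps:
u(V) = -V (u(V) = -6 + (6 - V) = -V)
M(I) = 4*I**2 (M(I) = (2*I)*(2*I) = 4*I**2)
P(w) = -1
P(M(u(B)))**2 = (-1)**2 = 1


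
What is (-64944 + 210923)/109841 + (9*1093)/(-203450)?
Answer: 28618921633/22347151450 ≈ 1.2807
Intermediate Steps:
(-64944 + 210923)/109841 + (9*1093)/(-203450) = 145979*(1/109841) + 9837*(-1/203450) = 145979/109841 - 9837/203450 = 28618921633/22347151450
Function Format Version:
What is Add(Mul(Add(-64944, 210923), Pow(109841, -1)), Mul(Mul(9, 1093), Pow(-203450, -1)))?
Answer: Rational(28618921633, 22347151450) ≈ 1.2807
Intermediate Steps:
Add(Mul(Add(-64944, 210923), Pow(109841, -1)), Mul(Mul(9, 1093), Pow(-203450, -1))) = Add(Mul(145979, Rational(1, 109841)), Mul(9837, Rational(-1, 203450))) = Add(Rational(145979, 109841), Rational(-9837, 203450)) = Rational(28618921633, 22347151450)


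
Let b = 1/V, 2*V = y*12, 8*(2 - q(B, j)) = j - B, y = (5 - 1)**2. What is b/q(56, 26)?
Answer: 1/552 ≈ 0.0018116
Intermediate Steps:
y = 16 (y = 4**2 = 16)
q(B, j) = 2 - j/8 + B/8 (q(B, j) = 2 - (j - B)/8 = 2 + (-j/8 + B/8) = 2 - j/8 + B/8)
V = 96 (V = (16*12)/2 = (1/2)*192 = 96)
b = 1/96 ≈ 0.010417
b/q(56, 26) = 1/(96*(2 - 1/8*26 + (1/8)*56)) = 1/(96*(2 - 13/4 + 7)) = 1/(96*(23/4)) = (1/96)*(4/23) = 1/552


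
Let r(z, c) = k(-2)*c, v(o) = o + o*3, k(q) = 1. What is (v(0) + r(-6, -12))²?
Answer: 144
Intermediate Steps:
v(o) = 4*o (v(o) = o + 3*o = 4*o)
r(z, c) = c (r(z, c) = 1*c = c)
(v(0) + r(-6, -12))² = (4*0 - 12)² = (0 - 12)² = (-12)² = 144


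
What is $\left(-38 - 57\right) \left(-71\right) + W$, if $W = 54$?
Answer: $6799$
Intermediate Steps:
$\left(-38 - 57\right) \left(-71\right) + W = \left(-38 - 57\right) \left(-71\right) + 54 = \left(-95\right) \left(-71\right) + 54 = 6745 + 54 = 6799$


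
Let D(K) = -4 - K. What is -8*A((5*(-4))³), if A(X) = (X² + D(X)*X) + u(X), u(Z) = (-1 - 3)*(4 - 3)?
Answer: -255968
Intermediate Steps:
u(Z) = -4 (u(Z) = -4*1 = -4)
A(X) = -4 + X² + X*(-4 - X) (A(X) = (X² + (-4 - X)*X) - 4 = (X² + X*(-4 - X)) - 4 = -4 + X² + X*(-4 - X))
-8*A((5*(-4))³) = -8*(-4 - 4*(5*(-4))³) = -8*(-4 - 4*(-20)³) = -8*(-4 - 4*(-8000)) = -8*(-4 + 32000) = -8*31996 = -255968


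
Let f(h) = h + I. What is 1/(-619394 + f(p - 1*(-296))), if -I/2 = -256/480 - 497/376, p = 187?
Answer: -2820/1745318557 ≈ -1.6158e-6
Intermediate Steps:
I = 10463/2820 (I = -2*(-256/480 - 497/376) = -2*(-256*1/480 - 497*1/376) = -2*(-8/15 - 497/376) = -2*(-10463/5640) = 10463/2820 ≈ 3.7103)
f(h) = 10463/2820 + h (f(h) = h + 10463/2820 = 10463/2820 + h)
1/(-619394 + f(p - 1*(-296))) = 1/(-619394 + (10463/2820 + (187 - 1*(-296)))) = 1/(-619394 + (10463/2820 + (187 + 296))) = 1/(-619394 + (10463/2820 + 483)) = 1/(-619394 + 1372523/2820) = 1/(-1745318557/2820) = -2820/1745318557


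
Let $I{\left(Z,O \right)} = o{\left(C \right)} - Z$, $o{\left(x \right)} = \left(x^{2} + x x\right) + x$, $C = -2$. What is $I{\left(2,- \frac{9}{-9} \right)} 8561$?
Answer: $34244$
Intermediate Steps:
$o{\left(x \right)} = x + 2 x^{2}$ ($o{\left(x \right)} = \left(x^{2} + x^{2}\right) + x = 2 x^{2} + x = x + 2 x^{2}$)
$I{\left(Z,O \right)} = 6 - Z$ ($I{\left(Z,O \right)} = - 2 \left(1 + 2 \left(-2\right)\right) - Z = - 2 \left(1 - 4\right) - Z = \left(-2\right) \left(-3\right) - Z = 6 - Z$)
$I{\left(2,- \frac{9}{-9} \right)} 8561 = \left(6 - 2\right) 8561 = 4 \cdot 8561 = 34244$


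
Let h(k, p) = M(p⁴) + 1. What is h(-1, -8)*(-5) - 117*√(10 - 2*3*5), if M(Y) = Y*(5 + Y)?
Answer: -83988485 - 234*I*√5 ≈ -8.3988e+7 - 523.24*I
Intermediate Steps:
h(k, p) = 1 + p⁴*(5 + p⁴) (h(k, p) = p⁴*(5 + p⁴) + 1 = 1 + p⁴*(5 + p⁴))
h(-1, -8)*(-5) - 117*√(10 - 2*3*5) = (1 + (-8)⁴*(5 + (-8)⁴))*(-5) - 117*√(10 - 2*3*5) = (1 + 4096*(5 + 4096))*(-5) - 117*√(10 - 6*5) = (1 + 4096*4101)*(-5) - 117*√(10 - 30) = (1 + 16797696)*(-5) - 234*I*√5 = 16797697*(-5) - 234*I*√5 = -83988485 - 234*I*√5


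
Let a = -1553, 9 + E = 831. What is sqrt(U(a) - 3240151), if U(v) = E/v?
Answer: 5*I*sqrt(312585064789)/1553 ≈ 1800.0*I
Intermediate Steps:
E = 822 (E = -9 + 831 = 822)
U(v) = 822/v
sqrt(U(a) - 3240151) = sqrt(822/(-1553) - 3240151) = sqrt(822*(-1/1553) - 3240151) = sqrt(-822/1553 - 3240151) = sqrt(-5031955325/1553) = 5*I*sqrt(312585064789)/1553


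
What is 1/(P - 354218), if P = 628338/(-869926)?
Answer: -434963/154072038103 ≈ -2.8231e-6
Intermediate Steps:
P = -314169/434963 (P = 628338*(-1/869926) = -314169/434963 ≈ -0.72229)
1/(P - 354218) = 1/(-314169/434963 - 354218) = 1/(-154072038103/434963) = -434963/154072038103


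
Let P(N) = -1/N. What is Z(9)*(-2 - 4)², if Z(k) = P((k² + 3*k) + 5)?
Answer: -36/113 ≈ -0.31858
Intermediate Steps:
Z(k) = -1/(5 + k² + 3*k) (Z(k) = -1/((k² + 3*k) + 5) = -1/(5 + k² + 3*k))
Z(9)*(-2 - 4)² = (-1/(5 + 9² + 3*9))*(-2 - 4)² = -1/(5 + 81 + 27)*(-6)² = -1/113*36 = -36/113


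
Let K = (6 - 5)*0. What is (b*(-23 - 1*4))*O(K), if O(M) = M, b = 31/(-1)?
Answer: 0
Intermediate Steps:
b = -31 (b = 31*(-1) = -31)
K = 0 (K = 1*0 = 0)
(b*(-23 - 1*4))*O(K) = -31*(-23 - 1*4)*0 = -31*(-23 - 4)*0 = -31*(-27)*0 = 837*0 = 0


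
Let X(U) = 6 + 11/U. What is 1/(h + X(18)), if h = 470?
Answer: 18/8579 ≈ 0.0020981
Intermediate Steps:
1/(h + X(18)) = 1/(470 + (6 + 11/18)) = 1/(470 + 119/18) = 1/(8579/18) = 18/8579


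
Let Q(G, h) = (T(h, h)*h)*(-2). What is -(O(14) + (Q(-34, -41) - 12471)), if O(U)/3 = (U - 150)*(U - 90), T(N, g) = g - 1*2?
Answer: -15011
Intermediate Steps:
T(N, g) = -2 + g (T(N, g) = g - 2 = -2 + g)
O(U) = 3*(-150 + U)*(-90 + U) (O(U) = 3*((U - 150)*(U - 90)) = 3*((-150 + U)*(-90 + U)) = 3*(-150 + U)*(-90 + U))
Q(G, h) = -2*h*(-2 + h) (Q(G, h) = ((-2 + h)*h)*(-2) = (h*(-2 + h))*(-2) = -2*h*(-2 + h))
-(O(14) + (Q(-34, -41) - 12471)) = -((40500 - 720*14 + 3*14²) + (2*(-41)*(2 - 1*(-41)) - 12471)) = -((40500 - 10080 + 3*196) + (2*(-41)*(2 + 41) - 12471)) = -((40500 - 10080 + 588) + (2*(-41)*43 - 12471)) = -(31008 + (-3526 - 12471)) = -(31008 - 15997) = -1*15011 = -15011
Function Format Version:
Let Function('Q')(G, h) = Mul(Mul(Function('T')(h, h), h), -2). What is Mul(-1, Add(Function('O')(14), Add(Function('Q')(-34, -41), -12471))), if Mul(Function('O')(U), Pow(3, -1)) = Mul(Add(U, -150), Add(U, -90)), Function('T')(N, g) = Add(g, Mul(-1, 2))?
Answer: -15011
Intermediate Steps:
Function('T')(N, g) = Add(-2, g) (Function('T')(N, g) = Add(g, -2) = Add(-2, g))
Function('O')(U) = Mul(3, Add(-150, U), Add(-90, U)) (Function('O')(U) = Mul(3, Mul(Add(U, -150), Add(U, -90))) = Mul(3, Mul(Add(-150, U), Add(-90, U))) = Mul(3, Add(-150, U), Add(-90, U)))
Function('Q')(G, h) = Mul(-2, h, Add(-2, h)) (Function('Q')(G, h) = Mul(Mul(Add(-2, h), h), -2) = Mul(Mul(h, Add(-2, h)), -2) = Mul(-2, h, Add(-2, h)))
Mul(-1, Add(Function('O')(14), Add(Function('Q')(-34, -41), -12471))) = Mul(-1, Add(Add(40500, Mul(-720, 14), Mul(3, Pow(14, 2))), Add(Mul(2, -41, Add(2, Mul(-1, -41))), -12471))) = Mul(-1, Add(Add(40500, -10080, Mul(3, 196)), Add(Mul(2, -41, Add(2, 41)), -12471))) = Mul(-1, Add(Add(40500, -10080, 588), Add(Mul(2, -41, 43), -12471))) = Mul(-1, Add(31008, Add(-3526, -12471))) = Mul(-1, Add(31008, -15997)) = Mul(-1, 15011) = -15011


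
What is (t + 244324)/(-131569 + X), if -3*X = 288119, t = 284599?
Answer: -1586769/682826 ≈ -2.3238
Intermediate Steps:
X = -288119/3 (X = -⅓*288119 = -288119/3 ≈ -96040.)
(t + 244324)/(-131569 + X) = (284599 + 244324)/(-131569 - 288119/3) = 528923/(-682826/3) = 528923*(-3/682826) = -1586769/682826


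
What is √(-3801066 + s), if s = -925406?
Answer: 2*I*√1181618 ≈ 2174.0*I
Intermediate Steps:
√(-3801066 + s) = √(-3801066 - 925406) = √(-4726472) = 2*I*√1181618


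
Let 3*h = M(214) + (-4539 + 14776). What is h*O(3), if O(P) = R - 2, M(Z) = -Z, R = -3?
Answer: -16705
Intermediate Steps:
O(P) = -5 (O(P) = -3 - 2 = -5)
h = 3341 (h = (-1*214 + (-4539 + 14776))/3 = (-214 + 10237)/3 = (⅓)*10023 = 3341)
h*O(3) = 3341*(-5) = -16705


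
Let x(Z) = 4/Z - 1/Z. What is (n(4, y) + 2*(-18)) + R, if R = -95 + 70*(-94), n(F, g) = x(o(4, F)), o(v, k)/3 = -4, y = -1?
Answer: -26845/4 ≈ -6711.3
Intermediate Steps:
o(v, k) = -12 (o(v, k) = 3*(-4) = -12)
x(Z) = 3/Z
n(F, g) = -1/4 (n(F, g) = 3/(-12) = 3*(-1/12) = -1/4)
R = -6675 (R = -95 - 6580 = -6675)
(n(4, y) + 2*(-18)) + R = (-1/4 + 2*(-18)) - 6675 = (-1/4 - 36) - 6675 = -145/4 - 6675 = -26845/4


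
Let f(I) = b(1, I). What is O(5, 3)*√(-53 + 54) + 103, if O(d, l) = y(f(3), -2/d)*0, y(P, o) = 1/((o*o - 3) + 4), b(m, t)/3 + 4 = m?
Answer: 103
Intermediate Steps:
b(m, t) = -12 + 3*m
f(I) = -9 (f(I) = -12 + 3*1 = -12 + 3 = -9)
y(P, o) = 1/(1 + o²) (y(P, o) = 1/((o² - 3) + 4) = 1/((-3 + o²) + 4) = 1/(1 + o²))
O(d, l) = 0 (O(d, l) = 0/(1 + (-2/d)²) = 0/(1 + 4/d²) = 0)
O(5, 3)*√(-53 + 54) + 103 = 0*√(-53 + 54) + 103 = 0*√1 + 103 = 0*1 + 103 = 0 + 103 = 103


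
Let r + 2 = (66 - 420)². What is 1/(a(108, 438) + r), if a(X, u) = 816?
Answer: 1/126130 ≈ 7.9283e-6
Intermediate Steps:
r = 125314 (r = -2 + (66 - 420)² = -2 + (-354)² = -2 + 125316 = 125314)
1/(a(108, 438) + r) = 1/(816 + 125314) = 1/126130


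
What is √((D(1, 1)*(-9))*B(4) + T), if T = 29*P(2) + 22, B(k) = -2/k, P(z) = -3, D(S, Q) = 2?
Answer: 2*I*√14 ≈ 7.4833*I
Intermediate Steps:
T = -65 (T = 29*(-3) + 22 = -87 + 22 = -65)
√((D(1, 1)*(-9))*B(4) + T) = √((2*(-9))*(-2/4) - 65) = √(-(-36)/4 - 65) = √(-18*(-½) - 65) = √(9 - 65) = √(-56) = 2*I*√14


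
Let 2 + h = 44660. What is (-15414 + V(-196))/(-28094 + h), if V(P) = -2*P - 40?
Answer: -7531/8282 ≈ -0.90932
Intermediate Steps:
h = 44658 (h = -2 + 44660 = 44658)
V(P) = -40 - 2*P
(-15414 + V(-196))/(-28094 + h) = (-15414 + (-40 - 2*(-196)))/(-28094 + 44658) = (-15414 + (-40 + 392))/16564 = (-15414 + 352)*(1/16564) = -15062*1/16564 = -7531/8282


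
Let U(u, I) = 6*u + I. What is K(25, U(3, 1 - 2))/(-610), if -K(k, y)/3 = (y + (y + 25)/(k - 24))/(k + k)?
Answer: 177/30500 ≈ 0.0058033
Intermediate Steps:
U(u, I) = I + 6*u
K(k, y) = -3*(y + (25 + y)/(-24 + k))/(2*k) (K(k, y) = -3*(y + (y + 25)/(k - 24))/(k + k) = -3*(y + (25 + y)/(-24 + k))/(2*k))
K(25, U(3, 1 - 2))/(-610) = ((3/2)*(-25 + 23*((1 - 2) + 6*3) - 1*25*((1 - 2) + 6*3))/(25*(-24 + 25)))/(-610) = ((3/2)*(1/25)*(-25 + 23*(-1 + 18) - 1*25*(-1 + 18))/1)*(-1/610) = ((3/2)*(1/25)*1*(-25 + 23*17 - 1*25*17))*(-1/610) = ((3/2)*(1/25)*1*(-25 + 391 - 425))*(-1/610) = ((3/2)*(1/25)*1*(-59))*(-1/610) = -177/50*(-1/610) = 177/30500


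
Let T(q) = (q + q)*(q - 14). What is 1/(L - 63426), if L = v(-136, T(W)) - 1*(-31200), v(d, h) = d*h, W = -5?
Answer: -1/58066 ≈ -1.7222e-5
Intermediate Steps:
T(q) = 2*q*(-14 + q) (T(q) = (2*q)*(-14 + q) = 2*q*(-14 + q))
L = 5360 (L = -272*(-5)*(-14 - 5) - 1*(-31200) = -272*(-5)*(-19) + 31200 = -136*190 + 31200 = -25840 + 31200 = 5360)
1/(L - 63426) = 1/(5360 - 63426) = 1/(-58066) = -1/58066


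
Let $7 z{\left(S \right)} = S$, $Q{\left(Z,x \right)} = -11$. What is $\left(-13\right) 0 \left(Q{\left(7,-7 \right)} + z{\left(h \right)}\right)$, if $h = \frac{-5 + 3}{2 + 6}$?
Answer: $0$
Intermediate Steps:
$h = - \frac{1}{4}$ ($h = - \frac{2}{8} = \left(-2\right) \frac{1}{8} = - \frac{1}{4} \approx -0.25$)
$z{\left(S \right)} = \frac{S}{7}$
$\left(-13\right) 0 \left(Q{\left(7,-7 \right)} + z{\left(h \right)}\right) = \left(-13\right) 0 \left(-11 + \frac{1}{7} \left(- \frac{1}{4}\right)\right) = 0 \left(-11 - \frac{1}{28}\right) = 0 \left(- \frac{309}{28}\right) = 0$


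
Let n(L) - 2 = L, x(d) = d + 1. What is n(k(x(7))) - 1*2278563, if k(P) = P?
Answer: -2278553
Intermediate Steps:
x(d) = 1 + d
n(L) = 2 + L
n(k(x(7))) - 1*2278563 = (2 + (1 + 7)) - 1*2278563 = (2 + 8) - 2278563 = 10 - 2278563 = -2278553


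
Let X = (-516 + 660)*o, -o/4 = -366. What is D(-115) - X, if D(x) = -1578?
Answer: -212394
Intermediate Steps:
o = 1464 (o = -4*(-366) = 1464)
X = 210816 (X = (-516 + 660)*1464 = 144*1464 = 210816)
D(-115) - X = -1578 - 1*210816 = -1578 - 210816 = -212394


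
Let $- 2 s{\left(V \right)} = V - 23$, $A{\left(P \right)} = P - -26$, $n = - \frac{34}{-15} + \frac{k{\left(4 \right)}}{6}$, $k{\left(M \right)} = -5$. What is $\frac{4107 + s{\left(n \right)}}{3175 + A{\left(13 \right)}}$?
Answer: $\frac{247067}{192840} \approx 1.2812$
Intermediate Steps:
$n = \frac{43}{30}$ ($n = - \frac{34}{-15} - \frac{5}{6} = \left(-34\right) \left(- \frac{1}{15}\right) - \frac{5}{6} = \frac{34}{15} - \frac{5}{6} = \frac{43}{30} \approx 1.4333$)
$A{\left(P \right)} = 26 + P$ ($A{\left(P \right)} = P + 26 = 26 + P$)
$s{\left(V \right)} = \frac{23}{2} - \frac{V}{2}$ ($s{\left(V \right)} = - \frac{V - 23}{2} = - \frac{-23 + V}{2} = \frac{23}{2} - \frac{V}{2}$)
$\frac{4107 + s{\left(n \right)}}{3175 + A{\left(13 \right)}} = \frac{4107 + \left(\frac{23}{2} - \frac{43}{60}\right)}{3175 + \left(26 + 13\right)} = \frac{4107 + \left(\frac{23}{2} - \frac{43}{60}\right)}{3175 + 39} = \frac{4107 + \frac{647}{60}}{3214} = \frac{247067}{60} \cdot \frac{1}{3214} = \frac{247067}{192840}$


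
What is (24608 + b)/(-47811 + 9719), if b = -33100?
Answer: 2123/9523 ≈ 0.22293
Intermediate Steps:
(24608 + b)/(-47811 + 9719) = (24608 - 33100)/(-47811 + 9719) = -8492/(-38092) = -8492*(-1/38092) = 2123/9523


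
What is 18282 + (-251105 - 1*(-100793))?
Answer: -132030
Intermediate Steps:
18282 + (-251105 - 1*(-100793)) = 18282 + (-251105 + 100793) = 18282 - 150312 = -132030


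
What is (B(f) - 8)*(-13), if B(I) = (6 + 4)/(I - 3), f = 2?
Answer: 234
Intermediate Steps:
B(I) = 10/(-3 + I)
(B(f) - 8)*(-13) = (10/(-3 + 2) - 8)*(-13) = (10/(-1) - 8)*(-13) = (10*(-1) - 8)*(-13) = (-10 - 8)*(-13) = -18*(-13) = 234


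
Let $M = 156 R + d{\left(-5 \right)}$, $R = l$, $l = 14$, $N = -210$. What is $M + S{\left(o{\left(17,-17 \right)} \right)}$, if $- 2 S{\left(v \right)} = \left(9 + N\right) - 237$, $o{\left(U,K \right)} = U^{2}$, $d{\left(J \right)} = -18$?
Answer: $2385$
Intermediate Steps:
$R = 14$
$S{\left(v \right)} = 219$ ($S{\left(v \right)} = - \frac{\left(9 - 210\right) - 237}{2} = - \frac{-201 - 237}{2} = \left(- \frac{1}{2}\right) \left(-438\right) = 219$)
$M = 2166$ ($M = 156 \cdot 14 - 18 = 2184 - 18 = 2166$)
$M + S{\left(o{\left(17,-17 \right)} \right)} = 2166 + 219 = 2385$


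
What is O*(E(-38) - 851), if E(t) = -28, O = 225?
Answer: -197775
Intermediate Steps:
O*(E(-38) - 851) = 225*(-28 - 851) = 225*(-879) = -197775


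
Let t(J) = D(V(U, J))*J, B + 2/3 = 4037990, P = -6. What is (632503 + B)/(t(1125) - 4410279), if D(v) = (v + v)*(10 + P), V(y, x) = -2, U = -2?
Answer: -14011477/13284837 ≈ -1.0547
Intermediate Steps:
B = 12113968/3 (B = -⅔ + 4037990 = 12113968/3 ≈ 4.0380e+6)
D(v) = 8*v (D(v) = (v + v)*(10 - 6) = (2*v)*4 = 8*v)
t(J) = -16*J (t(J) = (8*(-2))*J = -16*J)
(632503 + B)/(t(1125) - 4410279) = (632503 + 12113968/3)/(-16*1125 - 4410279) = 14011477/(3*(-18000 - 4410279)) = (14011477/3)/(-4428279) = (14011477/3)*(-1/4428279) = -14011477/13284837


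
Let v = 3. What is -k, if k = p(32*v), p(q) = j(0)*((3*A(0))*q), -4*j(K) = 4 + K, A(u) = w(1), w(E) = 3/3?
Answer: 288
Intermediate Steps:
w(E) = 1 (w(E) = 3*(1/3) = 1)
A(u) = 1
j(K) = -1 - K/4 (j(K) = -(4 + K)/4 = -1 - K/4)
p(q) = -3*q (p(q) = (-1 - 1/4*0)*((3*1)*q) = (-1 + 0)*(3*q) = -3*q)
k = -288 (k = -96*3 = -3*96 = -288)
-k = -1*(-288) = 288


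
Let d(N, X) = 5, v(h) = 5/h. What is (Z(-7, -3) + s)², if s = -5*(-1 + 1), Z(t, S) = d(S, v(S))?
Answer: 25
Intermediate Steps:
Z(t, S) = 5
s = 0 (s = -5*0 = 0)
(Z(-7, -3) + s)² = (5 + 0)² = 5² = 25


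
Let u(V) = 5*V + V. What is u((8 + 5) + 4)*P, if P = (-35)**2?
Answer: 124950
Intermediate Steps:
u(V) = 6*V
P = 1225
u((8 + 5) + 4)*P = (6*((8 + 5) + 4))*1225 = (6*(13 + 4))*1225 = (6*17)*1225 = 102*1225 = 124950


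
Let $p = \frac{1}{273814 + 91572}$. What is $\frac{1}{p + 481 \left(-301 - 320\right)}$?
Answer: $- \frac{365386}{109141163585} \approx -3.3478 \cdot 10^{-6}$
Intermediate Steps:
$p = \frac{1}{365386} \approx 2.7368 \cdot 10^{-6}$
$\frac{1}{p + 481 \left(-301 - 320\right)} = \frac{1}{\frac{1}{365386} + 481 \left(-301 - 320\right)} = \frac{1}{\frac{1}{365386} + 481 \left(-621\right)} = \frac{1}{\frac{1}{365386} - 298701} = \frac{1}{- \frac{109141163585}{365386}} = - \frac{365386}{109141163585}$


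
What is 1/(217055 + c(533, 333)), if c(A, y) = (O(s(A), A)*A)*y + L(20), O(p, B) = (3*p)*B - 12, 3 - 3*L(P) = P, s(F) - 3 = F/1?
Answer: 3/456352558432 ≈ 6.5739e-12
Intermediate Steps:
s(F) = 3 + F (s(F) = 3 + F/1 = 3 + F*1 = 3 + F)
L(P) = 1 - P/3
O(p, B) = -12 + 3*B*p (O(p, B) = 3*B*p - 12 = -12 + 3*B*p)
c(A, y) = -17/3 + A*y*(-12 + 3*A*(3 + A)) (c(A, y) = ((-12 + 3*A*(3 + A))*A)*y + (1 - 1/3*20) = (A*(-12 + 3*A*(3 + A)))*y + (1 - 20/3) = A*y*(-12 + 3*A*(3 + A)) - 17/3 = -17/3 + A*y*(-12 + 3*A*(3 + A)))
1/(217055 + c(533, 333)) = 1/(217055 + (-17/3 + 3*533*333*(-4 + 533*(3 + 533)))) = 1/(217055 + (-17/3 + 3*533*333*(-4 + 533*536))) = 1/(217055 + (-17/3 + 3*533*333*(-4 + 285688))) = 1/(217055 + (-17/3 + 3*533*333*285684)) = 1/(217055 + (-17/3 + 152117302428)) = 1/(217055 + 456351907267/3) = 1/(456352558432/3) = 3/456352558432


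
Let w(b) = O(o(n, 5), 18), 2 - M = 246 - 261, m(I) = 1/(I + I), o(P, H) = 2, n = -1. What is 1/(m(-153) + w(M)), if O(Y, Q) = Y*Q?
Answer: 306/11015 ≈ 0.027780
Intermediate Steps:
m(I) = 1/(2*I)
M = 17 (M = 2 - (246 - 261) = 2 - 1*(-15) = 2 + 15 = 17)
O(Y, Q) = Q*Y
w(b) = 36 (w(b) = 18*2 = 36)
1/(m(-153) + w(M)) = 1/((½)/(-153) + 36) = 1/((½)*(-1/153) + 36) = 1/(-1/306 + 36) = 1/(11015/306) = 306/11015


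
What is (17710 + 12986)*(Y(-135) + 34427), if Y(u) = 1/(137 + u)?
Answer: 1056786540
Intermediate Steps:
(17710 + 12986)*(Y(-135) + 34427) = (17710 + 12986)*(1/(137 - 135) + 34427) = 30696*(1/2 + 34427) = 30696*(½ + 34427) = 30696*(68855/2) = 1056786540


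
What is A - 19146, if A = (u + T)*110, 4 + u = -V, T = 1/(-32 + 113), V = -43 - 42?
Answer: -829006/81 ≈ -10235.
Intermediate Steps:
V = -85
T = 1/81 ≈ 0.012346
u = 81 (u = -4 - 1*(-85) = -4 + 85 = 81)
A = 721820/81 (A = (81 + 1/81)*110 = (6562/81)*110 = 721820/81 ≈ 8911.4)
A - 19146 = 721820/81 - 19146 = -829006/81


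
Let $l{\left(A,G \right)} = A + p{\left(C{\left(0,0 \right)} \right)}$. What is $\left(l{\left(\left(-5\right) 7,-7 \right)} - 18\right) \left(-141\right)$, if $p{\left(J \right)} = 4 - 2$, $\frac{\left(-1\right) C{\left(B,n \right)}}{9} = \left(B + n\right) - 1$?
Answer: $7191$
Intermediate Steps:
$C{\left(B,n \right)} = 9 - 9 B - 9 n$ ($C{\left(B,n \right)} = - 9 \left(\left(B + n\right) - 1\right) = - 9 \left(-1 + B + n\right) = 9 - 9 B - 9 n$)
$p{\left(J \right)} = 2$ ($p{\left(J \right)} = 4 - 2 = 2$)
$l{\left(A,G \right)} = 2 + A$ ($l{\left(A,G \right)} = A + 2 = 2 + A$)
$\left(l{\left(\left(-5\right) 7,-7 \right)} - 18\right) \left(-141\right) = \left(\left(2 - 35\right) - 18\right) \left(-141\right) = \left(-33 - 18\right) \left(-141\right) = \left(-51\right) \left(-141\right) = 7191$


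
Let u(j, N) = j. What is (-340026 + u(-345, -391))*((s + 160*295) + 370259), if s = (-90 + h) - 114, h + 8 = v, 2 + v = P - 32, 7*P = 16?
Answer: -994055888097/7 ≈ -1.4201e+11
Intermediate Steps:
P = 16/7 (P = (⅐)*16 = 16/7 ≈ 2.2857)
v = -222/7 (v = -2 + (16/7 - 32) = -2 - 208/7 = -222/7 ≈ -31.714)
h = -278/7 (h = -8 - 222/7 = -278/7 ≈ -39.714)
s = -1706/7 (s = (-90 - 278/7) - 114 = -908/7 - 114 = -1706/7 ≈ -243.71)
(-340026 + u(-345, -391))*((s + 160*295) + 370259) = (-340026 - 345)*((-1706/7 + 160*295) + 370259) = -340371*((-1706/7 + 47200) + 370259) = -340371*(328694/7 + 370259) = -340371*2920507/7 = -994055888097/7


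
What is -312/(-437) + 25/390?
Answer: 26521/34086 ≈ 0.77806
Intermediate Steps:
-312/(-437) + 25/390 = -312*(-1/437) + 25*(1/390) = 312/437 + 5/78 = 26521/34086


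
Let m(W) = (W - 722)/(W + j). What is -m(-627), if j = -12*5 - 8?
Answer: -1349/695 ≈ -1.9410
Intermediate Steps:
j = -68 (j = -60 - 8 = -68)
m(W) = (-722 + W)/(-68 + W) (m(W) = (W - 722)/(W - 68) = (-722 + W)/(-68 + W))
-m(-627) = -(-722 - 627)/(-68 - 627) = -(-1349)/(-695) = -(-1)*(-1349)/695 = -1*1349/695 = -1349/695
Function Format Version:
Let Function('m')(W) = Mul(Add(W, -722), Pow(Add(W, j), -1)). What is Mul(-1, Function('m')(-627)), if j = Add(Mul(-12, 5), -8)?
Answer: Rational(-1349, 695) ≈ -1.9410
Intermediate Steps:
j = -68 (j = Add(-60, -8) = -68)
Function('m')(W) = Mul(Pow(Add(-68, W), -1), Add(-722, W)) (Function('m')(W) = Mul(Add(W, -722), Pow(Add(W, -68), -1)) = Mul(Add(-722, W), Pow(Add(-68, W), -1)) = Mul(Pow(Add(-68, W), -1), Add(-722, W)))
Mul(-1, Function('m')(-627)) = Mul(-1, Mul(Pow(Add(-68, -627), -1), Add(-722, -627))) = Mul(-1, Mul(Pow(-695, -1), -1349)) = Mul(-1, Mul(Rational(-1, 695), -1349)) = Mul(-1, Rational(1349, 695)) = Rational(-1349, 695)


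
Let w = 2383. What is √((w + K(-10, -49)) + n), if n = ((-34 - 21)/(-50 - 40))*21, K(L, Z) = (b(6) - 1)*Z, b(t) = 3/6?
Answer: √21783/3 ≈ 49.197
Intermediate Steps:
b(t) = ½ (b(t) = 3*(⅙) = ½)
K(L, Z) = -Z/2 (K(L, Z) = (½ - 1)*Z = -Z/2)
n = 77/6 (n = -55/(-90)*21 = -55*(-1/90)*21 = (11/18)*21 = 77/6 ≈ 12.833)
√((w + K(-10, -49)) + n) = √((2383 - ½*(-49)) + 77/6) = √((2383 + 49/2) + 77/6) = √(4815/2 + 77/6) = √(7261/3) = √21783/3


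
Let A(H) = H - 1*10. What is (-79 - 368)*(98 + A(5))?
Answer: -41571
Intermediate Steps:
A(H) = -10 + H (A(H) = H - 10 = -10 + H)
(-79 - 368)*(98 + A(5)) = (-79 - 368)*(98 + (-10 + 5)) = -447*(98 - 5) = -447*93 = -41571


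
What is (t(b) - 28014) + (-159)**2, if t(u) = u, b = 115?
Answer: -2618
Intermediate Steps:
(t(b) - 28014) + (-159)**2 = (115 - 28014) + (-159)**2 = -27899 + 25281 = -2618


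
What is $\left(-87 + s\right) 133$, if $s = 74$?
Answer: $-1729$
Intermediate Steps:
$\left(-87 + s\right) 133 = \left(-87 + 74\right) 133 = \left(-13\right) 133 = -1729$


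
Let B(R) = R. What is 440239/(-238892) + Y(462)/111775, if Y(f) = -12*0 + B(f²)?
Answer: 1782349823/26702153300 ≈ 0.066749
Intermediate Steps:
Y(f) = f² (Y(f) = -12*0 + f² = 0 + f² = f²)
440239/(-238892) + Y(462)/111775 = 440239/(-238892) + 462²/111775 = 440239*(-1/238892) + 213444*(1/111775) = -440239/238892 + 213444/111775 = 1782349823/26702153300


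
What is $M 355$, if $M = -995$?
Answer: $-353225$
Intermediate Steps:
$M 355 = \left(-995\right) 355 = -353225$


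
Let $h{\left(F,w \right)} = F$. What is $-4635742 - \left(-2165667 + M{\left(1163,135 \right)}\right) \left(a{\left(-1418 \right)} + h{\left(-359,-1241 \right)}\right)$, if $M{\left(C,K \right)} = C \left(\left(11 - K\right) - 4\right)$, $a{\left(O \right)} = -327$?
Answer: $-1592404008$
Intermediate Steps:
$M{\left(C,K \right)} = C \left(7 - K\right)$
$-4635742 - \left(-2165667 + M{\left(1163,135 \right)}\right) \left(a{\left(-1418 \right)} + h{\left(-359,-1241 \right)}\right) = -4635742 - \left(-2165667 + 1163 \left(7 - 135\right)\right) \left(-327 - 359\right) = -4635742 - \left(-2165667 + 1163 \left(7 - 135\right)\right) \left(-686\right) = -4635742 - \left(-2165667 + 1163 \left(-128\right)\right) \left(-686\right) = -4635742 - \left(-2165667 - 148864\right) \left(-686\right) = -4635742 - \left(-2314531\right) \left(-686\right) = -4635742 - 1587768266 = -1592404008$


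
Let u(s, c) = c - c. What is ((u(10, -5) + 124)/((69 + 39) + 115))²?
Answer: 15376/49729 ≈ 0.30920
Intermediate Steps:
u(s, c) = 0
((u(10, -5) + 124)/((69 + 39) + 115))² = ((0 + 124)/((69 + 39) + 115))² = (124/(108 + 115))² = (124/223)² = 15376/49729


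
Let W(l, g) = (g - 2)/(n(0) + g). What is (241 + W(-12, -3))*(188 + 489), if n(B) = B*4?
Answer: 492856/3 ≈ 1.6429e+5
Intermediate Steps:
n(B) = 4*B
W(l, g) = (-2 + g)/g (W(l, g) = (g - 2)/(4*0 + g) = (-2 + g)/(0 + g) = (-2 + g)/g)
(241 + W(-12, -3))*(188 + 489) = (241 + (-2 - 3)/(-3))*(188 + 489) = (241 - ⅓*(-5))*677 = (241 + 5/3)*677 = (728/3)*677 = 492856/3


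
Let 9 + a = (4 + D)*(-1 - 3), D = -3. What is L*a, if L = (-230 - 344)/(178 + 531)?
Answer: 7462/709 ≈ 10.525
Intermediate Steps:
a = -13 (a = -9 + (4 - 3)*(-1 - 3) = -9 + 1*(-4) = -9 - 4 = -13)
L = -574/709 ≈ -0.80959
L*a = -574/709*(-13) = 7462/709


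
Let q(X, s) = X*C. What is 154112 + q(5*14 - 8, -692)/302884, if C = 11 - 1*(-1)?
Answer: 11669514938/75721 ≈ 1.5411e+5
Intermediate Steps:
C = 12 (C = 11 + 1 = 12)
q(X, s) = 12*X (q(X, s) = X*12 = 12*X)
154112 + q(5*14 - 8, -692)/302884 = 154112 + (12*(5*14 - 8))/302884 = 154112 + (12*(70 - 8))*(1/302884) = 154112 + (12*62)*(1/302884) = 154112 + 744*(1/302884) = 154112 + 186/75721 = 11669514938/75721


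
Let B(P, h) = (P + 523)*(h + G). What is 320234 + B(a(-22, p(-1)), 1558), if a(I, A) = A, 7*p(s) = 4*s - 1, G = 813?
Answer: 10910014/7 ≈ 1.5586e+6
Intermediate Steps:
p(s) = -1/7 + 4*s/7 (p(s) = (4*s - 1)/7 = (-1 + 4*s)/7 = -1/7 + 4*s/7)
B(P, h) = (523 + P)*(813 + h) (B(P, h) = (P + 523)*(h + 813) = (523 + P)*(813 + h))
320234 + B(a(-22, p(-1)), 1558) = 320234 + (425199 + 523*1558 + 813*(-1/7 + (4/7)*(-1)) + (-1/7 + (4/7)*(-1))*1558) = 320234 + (425199 + 814834 + 813*(-1/7 - 4/7) + (-1/7 - 4/7)*1558) = 320234 + (425199 + 814834 + 813*(-5/7) - 5/7*1558) = 320234 + (425199 + 814834 - 4065/7 - 7790/7) = 320234 + 8668376/7 = 10910014/7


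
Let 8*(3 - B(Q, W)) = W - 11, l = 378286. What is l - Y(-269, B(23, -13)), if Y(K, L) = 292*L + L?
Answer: 376528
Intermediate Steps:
B(Q, W) = 35/8 - W/8 (B(Q, W) = 3 - (W - 11)/8 = 3 - (-11 + W)/8 = 3 + (11/8 - W/8) = 35/8 - W/8)
Y(K, L) = 293*L
l - Y(-269, B(23, -13)) = 378286 - 293*(35/8 - ⅛*(-13)) = 378286 - 293*(35/8 + 13/8) = 378286 - 293*6 = 378286 - 1*1758 = 378286 - 1758 = 376528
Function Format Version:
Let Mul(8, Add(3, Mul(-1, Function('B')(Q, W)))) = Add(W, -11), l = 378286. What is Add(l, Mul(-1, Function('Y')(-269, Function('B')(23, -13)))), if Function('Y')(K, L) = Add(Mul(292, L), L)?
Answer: 376528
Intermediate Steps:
Function('B')(Q, W) = Add(Rational(35, 8), Mul(Rational(-1, 8), W)) (Function('B')(Q, W) = Add(3, Mul(Rational(-1, 8), Add(W, -11))) = Add(3, Mul(Rational(-1, 8), Add(-11, W))) = Add(3, Add(Rational(11, 8), Mul(Rational(-1, 8), W))) = Add(Rational(35, 8), Mul(Rational(-1, 8), W)))
Function('Y')(K, L) = Mul(293, L)
Add(l, Mul(-1, Function('Y')(-269, Function('B')(23, -13)))) = Add(378286, Mul(-1, Mul(293, Add(Rational(35, 8), Mul(Rational(-1, 8), -13))))) = Add(378286, Mul(-1, Mul(293, Add(Rational(35, 8), Rational(13, 8))))) = Add(378286, Mul(-1, Mul(293, 6))) = Add(378286, Mul(-1, 1758)) = Add(378286, -1758) = 376528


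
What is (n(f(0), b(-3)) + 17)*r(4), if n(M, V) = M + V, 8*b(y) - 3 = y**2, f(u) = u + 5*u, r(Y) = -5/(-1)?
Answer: 185/2 ≈ 92.500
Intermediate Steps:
r(Y) = 5 (r(Y) = -5*(-1) = 5)
f(u) = 6*u
b(y) = 3/8 + y**2/8
(n(f(0), b(-3)) + 17)*r(4) = ((6*0 + (3/8 + (1/8)*(-3)**2)) + 17)*5 = ((0 + (3/8 + (1/8)*9)) + 17)*5 = ((0 + (3/8 + 9/8)) + 17)*5 = ((0 + 3/2) + 17)*5 = (3/2 + 17)*5 = (37/2)*5 = 185/2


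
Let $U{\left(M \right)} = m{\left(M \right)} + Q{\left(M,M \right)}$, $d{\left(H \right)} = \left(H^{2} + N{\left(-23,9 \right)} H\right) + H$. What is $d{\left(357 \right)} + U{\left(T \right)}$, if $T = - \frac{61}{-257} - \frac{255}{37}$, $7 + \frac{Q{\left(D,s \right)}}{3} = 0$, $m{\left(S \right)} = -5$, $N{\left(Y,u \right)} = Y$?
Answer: $119569$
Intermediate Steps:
$d{\left(H \right)} = H^{2} - 22 H$ ($d{\left(H \right)} = \left(H^{2} - 23 H\right) + H = H^{2} - 22 H$)
$Q{\left(D,s \right)} = -21$ ($Q{\left(D,s \right)} = -21 + 3 \cdot 0 = -21 + 0 = -21$)
$T = - \frac{63278}{9509}$ ($T = \left(-61\right) \left(- \frac{1}{257}\right) - \frac{255}{37} = \frac{61}{257} - \frac{255}{37} = - \frac{63278}{9509} \approx -6.6545$)
$U{\left(M \right)} = -26$ ($U{\left(M \right)} = -5 - 21 = -26$)
$d{\left(357 \right)} + U{\left(T \right)} = 357 \left(-22 + 357\right) - 26 = 357 \cdot 335 - 26 = 119595 - 26 = 119569$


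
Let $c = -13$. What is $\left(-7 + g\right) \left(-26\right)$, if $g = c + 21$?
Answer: $-26$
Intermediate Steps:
$g = 8$ ($g = -13 + 21 = 8$)
$\left(-7 + g\right) \left(-26\right) = \left(-7 + 8\right) \left(-26\right) = 1 \left(-26\right) = -26$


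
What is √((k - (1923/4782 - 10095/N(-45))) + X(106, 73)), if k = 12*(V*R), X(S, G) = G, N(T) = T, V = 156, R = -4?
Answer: I*√174701834130/4782 ≈ 87.406*I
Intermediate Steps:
k = -7488 (k = 12*(156*(-4)) = 12*(-624) = -7488)
√((k - (1923/4782 - 10095/N(-45))) + X(106, 73)) = √((-7488 - (1923/4782 - 10095/(-45))) + 73) = √((-7488 - (1923*(1/4782) - 10095*(-1/45))) + 73) = √((-7488 - (641/1594 + 673/3)) + 73) = √((-7488 - 1*1074685/4782) + 73) = √((-7488 - 1074685/4782) + 73) = √(-36882301/4782 + 73) = √(-36533215/4782) = I*√174701834130/4782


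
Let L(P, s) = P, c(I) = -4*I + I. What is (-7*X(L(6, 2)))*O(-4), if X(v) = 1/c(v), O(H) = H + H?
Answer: -28/9 ≈ -3.1111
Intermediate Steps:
O(H) = 2*H
c(I) = -3*I
X(v) = -1/(3*v) (X(v) = 1/(-3*v) = -1/(3*v))
(-7*X(L(6, 2)))*O(-4) = (-(-7)/(3*6))*(2*(-4)) = -(-7)/(3*6)*(-8) = -7*(-1/18)*(-8) = (7/18)*(-8) = -28/9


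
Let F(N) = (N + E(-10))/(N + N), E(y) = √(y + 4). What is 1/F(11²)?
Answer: 29282/14647 - 242*I*√6/14647 ≈ 1.9992 - 0.040471*I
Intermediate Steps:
E(y) = √(4 + y)
F(N) = (N + I*√6)/(2*N) (F(N) = (N + √(4 - 10))/(N + N) = (N + √(-6))/((2*N)) = (N + I*√6)*(1/(2*N)) = (N + I*√6)/(2*N))
1/F(11²) = 1/((11² + I*√6)/(2*(11²))) = 1/((½)*(121 + I*√6)/121) = 1/((½)*(1/121)*(121 + I*√6)) = 1/(½ + I*√6/242)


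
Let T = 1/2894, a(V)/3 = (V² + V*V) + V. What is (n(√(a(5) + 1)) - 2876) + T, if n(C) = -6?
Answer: -8340507/2894 ≈ -2882.0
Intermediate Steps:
a(V) = 3*V + 6*V² (a(V) = 3*((V² + V*V) + V) = 3*((V² + V²) + V) = 3*(2*V² + V) = 3*(V + 2*V²) = 3*V + 6*V²)
T = 1/2894 ≈ 0.00034554
(n(√(a(5) + 1)) - 2876) + T = (-6 - 2876) + 1/2894 = -2882 + 1/2894 = -8340507/2894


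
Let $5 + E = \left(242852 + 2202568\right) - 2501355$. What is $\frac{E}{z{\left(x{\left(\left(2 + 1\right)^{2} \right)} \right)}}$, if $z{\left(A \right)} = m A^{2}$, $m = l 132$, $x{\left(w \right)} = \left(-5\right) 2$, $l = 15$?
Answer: $- \frac{2797}{9900} \approx -0.28253$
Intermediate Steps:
$x{\left(w \right)} = -10$
$m = 1980$ ($m = 15 \cdot 132 = 1980$)
$E = -55940$ ($E = -5 + \left(\left(242852 + 2202568\right) - 2501355\right) = -5 + \left(2445420 - 2501355\right) = -5 - 55935 = -55940$)
$z{\left(A \right)} = 1980 A^{2}$
$\frac{E}{z{\left(x{\left(\left(2 + 1\right)^{2} \right)} \right)}} = - \frac{55940}{1980 \left(-10\right)^{2}} = - \frac{55940}{1980 \cdot 100} = - \frac{55940}{198000} = \left(-55940\right) \frac{1}{198000} = - \frac{2797}{9900}$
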